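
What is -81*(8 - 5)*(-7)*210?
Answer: 357210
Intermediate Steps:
-81*(8 - 5)*(-7)*210 = -243*(-7)*210 = -81*(-21)*210 = 1701*210 = 357210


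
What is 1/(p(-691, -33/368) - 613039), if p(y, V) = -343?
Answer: -1/613382 ≈ -1.6303e-6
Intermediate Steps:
1/(p(-691, -33/368) - 613039) = 1/(-343 - 613039) = 1/(-613382) = -1/613382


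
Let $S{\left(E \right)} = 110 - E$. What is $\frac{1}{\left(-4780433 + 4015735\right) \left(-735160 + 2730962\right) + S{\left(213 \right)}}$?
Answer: $- \frac{1}{1526185797899} \approx -6.5523 \cdot 10^{-13}$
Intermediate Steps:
$\frac{1}{\left(-4780433 + 4015735\right) \left(-735160 + 2730962\right) + S{\left(213 \right)}} = \frac{1}{\left(-4780433 + 4015735\right) \left(-735160 + 2730962\right) + \left(110 - 213\right)} = \frac{1}{\left(-764698\right) 1995802 + \left(110 - 213\right)} = \frac{1}{-1526185797796 - 103} = \frac{1}{-1526185797899} = - \frac{1}{1526185797899}$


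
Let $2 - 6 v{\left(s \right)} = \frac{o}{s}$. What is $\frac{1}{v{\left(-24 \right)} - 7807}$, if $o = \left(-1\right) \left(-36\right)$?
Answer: $- \frac{12}{93677} \approx -0.0001281$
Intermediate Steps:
$o = 36$
$v{\left(s \right)} = \frac{1}{3} - \frac{6}{s}$ ($v{\left(s \right)} = \frac{1}{3} - \frac{36 \frac{1}{s}}{6} = \frac{1}{3} - \frac{6}{s}$)
$\frac{1}{v{\left(-24 \right)} - 7807} = \frac{1}{\frac{-18 - 24}{3 \left(-24\right)} - 7807} = \frac{1}{\frac{1}{3} \left(- \frac{1}{24}\right) \left(-42\right) - 7807} = \frac{1}{\frac{7}{12} - 7807} = \frac{1}{- \frac{93677}{12}} = - \frac{12}{93677}$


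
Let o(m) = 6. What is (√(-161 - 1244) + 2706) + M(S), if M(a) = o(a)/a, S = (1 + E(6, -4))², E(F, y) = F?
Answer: 132600/49 + I*√1405 ≈ 2706.1 + 37.483*I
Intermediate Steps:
S = 49 (S = (1 + 6)² = 7² = 49)
M(a) = 6/a
(√(-161 - 1244) + 2706) + M(S) = (√(-161 - 1244) + 2706) + 6/49 = (√(-1405) + 2706) + 6*(1/49) = (I*√1405 + 2706) + 6/49 = (2706 + I*√1405) + 6/49 = 132600/49 + I*√1405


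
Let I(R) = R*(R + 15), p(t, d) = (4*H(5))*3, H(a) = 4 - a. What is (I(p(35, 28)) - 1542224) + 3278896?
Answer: 1736636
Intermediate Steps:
p(t, d) = -12 (p(t, d) = (4*(4 - 1*5))*3 = (4*(4 - 5))*3 = (4*(-1))*3 = -4*3 = -12)
I(R) = R*(15 + R)
(I(p(35, 28)) - 1542224) + 3278896 = (-12*(15 - 12) - 1542224) + 3278896 = (-12*3 - 1542224) + 3278896 = (-36 - 1542224) + 3278896 = -1542260 + 3278896 = 1736636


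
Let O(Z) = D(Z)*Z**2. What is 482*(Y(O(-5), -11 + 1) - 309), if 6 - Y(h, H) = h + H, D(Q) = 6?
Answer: -213526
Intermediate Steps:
O(Z) = 6*Z**2
Y(h, H) = 6 - H - h (Y(h, H) = 6 - (h + H) = 6 - (H + h) = 6 + (-H - h) = 6 - H - h)
482*(Y(O(-5), -11 + 1) - 309) = 482*((6 - (-11 + 1) - 6*(-5)**2) - 309) = 482*((6 - 1*(-10) - 6*25) - 309) = 482*((6 + 10 - 1*150) - 309) = 482*((6 + 10 - 150) - 309) = 482*(-134 - 309) = 482*(-443) = -213526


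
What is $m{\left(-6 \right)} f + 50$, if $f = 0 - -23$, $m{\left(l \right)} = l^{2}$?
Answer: $878$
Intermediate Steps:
$f = 23$ ($f = 0 + 23 = 23$)
$m{\left(-6 \right)} f + 50 = \left(-6\right)^{2} \cdot 23 + 50 = 36 \cdot 23 + 50 = 828 + 50 = 878$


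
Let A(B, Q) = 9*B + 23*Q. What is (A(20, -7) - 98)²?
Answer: 6241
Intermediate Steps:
(A(20, -7) - 98)² = ((9*20 + 23*(-7)) - 98)² = ((180 - 161) - 98)² = (19 - 98)² = (-79)² = 6241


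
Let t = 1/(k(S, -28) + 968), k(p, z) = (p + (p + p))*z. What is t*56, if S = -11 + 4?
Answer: 14/389 ≈ 0.035990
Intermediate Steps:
S = -7
k(p, z) = 3*p*z (k(p, z) = (p + 2*p)*z = (3*p)*z = 3*p*z)
t = 1/1556 (t = 1/(3*(-7)*(-28) + 968) = 1/(588 + 968) = 1/1556 ≈ 0.00064267)
t*56 = (1/1556)*56 = 14/389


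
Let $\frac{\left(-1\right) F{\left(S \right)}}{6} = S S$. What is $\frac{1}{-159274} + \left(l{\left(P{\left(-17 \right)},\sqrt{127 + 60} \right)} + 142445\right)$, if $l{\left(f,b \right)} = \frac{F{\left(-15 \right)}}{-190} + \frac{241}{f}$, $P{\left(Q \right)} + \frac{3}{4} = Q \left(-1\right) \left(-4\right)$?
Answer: $\frac{118546672038691}{832206650} \approx 1.4245 \cdot 10^{5}$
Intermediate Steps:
$P{\left(Q \right)} = - \frac{3}{4} + 4 Q$ ($P{\left(Q \right)} = - \frac{3}{4} + Q \left(-1\right) \left(-4\right) = - \frac{3}{4} + - Q \left(-4\right) = - \frac{3}{4} + 4 Q$)
$F{\left(S \right)} = - 6 S^{2}$ ($F{\left(S \right)} = - 6 S S = - 6 S^{2}$)
$l{\left(f,b \right)} = \frac{135}{19} + \frac{241}{f}$ ($l{\left(f,b \right)} = \frac{\left(-6\right) \left(-15\right)^{2}}{-190} + \frac{241}{f} = \left(-6\right) 225 \left(- \frac{1}{190}\right) + \frac{241}{f} = \left(-1350\right) \left(- \frac{1}{190}\right) + \frac{241}{f} = \frac{135}{19} + \frac{241}{f}$)
$\frac{1}{-159274} + \left(l{\left(P{\left(-17 \right)},\sqrt{127 + 60} \right)} + 142445\right) = \frac{1}{-159274} + \left(\left(\frac{135}{19} + \frac{241}{- \frac{3}{4} + 4 \left(-17\right)}\right) + 142445\right) = - \frac{1}{159274} + \left(\left(\frac{135}{19} + \frac{241}{- \frac{3}{4} - 68}\right) + 142445\right) = - \frac{1}{159274} + \left(\left(\frac{135}{19} + \frac{241}{- \frac{275}{4}}\right) + 142445\right) = - \frac{1}{159274} + \left(\left(\frac{135}{19} + 241 \left(- \frac{4}{275}\right)\right) + 142445\right) = - \frac{1}{159274} + \left(\left(\frac{135}{19} - \frac{964}{275}\right) + 142445\right) = - \frac{1}{159274} + \left(\frac{18809}{5225} + 142445\right) = - \frac{1}{159274} + \frac{744293934}{5225} = \frac{118546672038691}{832206650}$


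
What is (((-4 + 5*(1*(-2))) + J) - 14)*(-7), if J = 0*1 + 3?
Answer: 175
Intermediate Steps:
J = 3 (J = 0 + 3 = 3)
(((-4 + 5*(1*(-2))) + J) - 14)*(-7) = (((-4 + 5*(1*(-2))) + 3) - 14)*(-7) = (((-4 + 5*(-2)) + 3) - 14)*(-7) = (((-4 - 10) + 3) - 14)*(-7) = ((-14 + 3) - 14)*(-7) = (-11 - 14)*(-7) = -25*(-7) = 175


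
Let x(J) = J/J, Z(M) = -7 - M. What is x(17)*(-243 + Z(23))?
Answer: -273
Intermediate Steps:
x(J) = 1
x(17)*(-243 + Z(23)) = 1*(-243 + (-7 - 1*23)) = 1*(-243 + (-7 - 23)) = 1*(-243 - 30) = 1*(-273) = -273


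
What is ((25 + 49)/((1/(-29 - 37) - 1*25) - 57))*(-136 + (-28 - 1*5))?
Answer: 825396/5413 ≈ 152.48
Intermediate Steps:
((25 + 49)/((1/(-29 - 37) - 1*25) - 57))*(-136 + (-28 - 1*5)) = (74/((1/(-66) - 25) - 57))*(-136 + (-28 - 5)) = (74/((-1/66 - 25) - 57))*(-136 - 33) = (74/(-1651/66 - 57))*(-169) = (74/(-5413/66))*(-169) = (74*(-66/5413))*(-169) = -4884/5413*(-169) = 825396/5413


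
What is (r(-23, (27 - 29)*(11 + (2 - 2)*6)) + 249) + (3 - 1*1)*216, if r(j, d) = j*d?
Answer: 1187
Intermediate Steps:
r(j, d) = d*j
(r(-23, (27 - 29)*(11 + (2 - 2)*6)) + 249) + (3 - 1*1)*216 = (((27 - 29)*(11 + (2 - 2)*6))*(-23) + 249) + (3 - 1*1)*216 = (-2*(11 + 0*6)*(-23) + 249) + (3 - 1)*216 = (-2*(11 + 0)*(-23) + 249) + 2*216 = (-2*11*(-23) + 249) + 432 = (-22*(-23) + 249) + 432 = (506 + 249) + 432 = 755 + 432 = 1187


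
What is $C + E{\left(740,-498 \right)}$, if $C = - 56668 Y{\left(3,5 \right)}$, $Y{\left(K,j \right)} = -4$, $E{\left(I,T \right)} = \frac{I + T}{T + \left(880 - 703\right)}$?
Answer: $\frac{72761470}{321} \approx 2.2667 \cdot 10^{5}$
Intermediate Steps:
$E{\left(I,T \right)} = \frac{I + T}{177 + T}$ ($E{\left(I,T \right)} = \frac{I + T}{T + \left(880 - 703\right)} = \frac{I + T}{T + 177} = \frac{I + T}{177 + T}$)
$C = 226672$ ($C = \left(-56668\right) \left(-4\right) = 226672$)
$C + E{\left(740,-498 \right)} = 226672 + \frac{740 - 498}{177 - 498} = 226672 + \frac{1}{-321} \cdot 242 = 226672 - \frac{242}{321} = \frac{72761470}{321}$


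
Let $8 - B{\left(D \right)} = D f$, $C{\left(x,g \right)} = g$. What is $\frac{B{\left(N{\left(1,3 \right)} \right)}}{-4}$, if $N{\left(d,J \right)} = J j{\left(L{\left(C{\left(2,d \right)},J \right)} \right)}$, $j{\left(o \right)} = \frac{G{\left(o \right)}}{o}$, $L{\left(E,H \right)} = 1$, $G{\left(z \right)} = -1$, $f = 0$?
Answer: $-2$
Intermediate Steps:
$j{\left(o \right)} = - \frac{1}{o}$
$N{\left(d,J \right)} = - J$ ($N{\left(d,J \right)} = J \left(- 1^{-1}\right) = J \left(\left(-1\right) 1\right) = J \left(-1\right) = - J$)
$B{\left(D \right)} = 8$ ($B{\left(D \right)} = 8 - D 0 = 8 - 0 = 8 + 0 = 8$)
$\frac{B{\left(N{\left(1,3 \right)} \right)}}{-4} = \frac{1}{-4} \cdot 8 = \left(- \frac{1}{4}\right) 8 = -2$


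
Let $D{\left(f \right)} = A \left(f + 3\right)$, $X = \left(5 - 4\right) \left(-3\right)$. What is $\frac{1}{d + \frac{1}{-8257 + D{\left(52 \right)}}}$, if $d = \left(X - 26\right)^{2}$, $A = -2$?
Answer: $\frac{8367}{7036646} \approx 0.0011891$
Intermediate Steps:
$X = -3$ ($X = 1 \left(-3\right) = -3$)
$D{\left(f \right)} = -6 - 2 f$ ($D{\left(f \right)} = - 2 \left(f + 3\right) = - 2 \left(3 + f\right) = -6 - 2 f$)
$d = 841$ ($d = \left(-3 - 26\right)^{2} = \left(-29\right)^{2} = 841$)
$\frac{1}{d + \frac{1}{-8257 + D{\left(52 \right)}}} = \frac{1}{841 + \frac{1}{-8257 - 110}} = \frac{1}{841 + \frac{1}{-8367}} = \frac{1}{841 - \frac{1}{8367}} = \frac{1}{\frac{7036646}{8367}} = \frac{8367}{7036646}$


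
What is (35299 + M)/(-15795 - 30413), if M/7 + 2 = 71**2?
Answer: -17643/11552 ≈ -1.5273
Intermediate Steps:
M = 35273 (M = -14 + 7*71**2 = -14 + 7*5041 = -14 + 35287 = 35273)
(35299 + M)/(-15795 - 30413) = (35299 + 35273)/(-15795 - 30413) = 70572/(-46208) = 70572*(-1/46208) = -17643/11552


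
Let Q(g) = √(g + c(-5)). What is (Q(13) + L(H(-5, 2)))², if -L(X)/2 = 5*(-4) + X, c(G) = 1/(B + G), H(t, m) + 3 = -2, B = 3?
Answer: 5025/2 + 250*√2 ≈ 2866.1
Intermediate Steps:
H(t, m) = -5 (H(t, m) = -3 - 2 = -5)
c(G) = 1/(3 + G)
Q(g) = √(-½ + g) (Q(g) = √(g + 1/(3 - 5)) = √(g + 1/(-2)) = √(g - ½) = √(-½ + g))
L(X) = 40 - 2*X (L(X) = -2*(5*(-4) + X) = -2*(-20 + X) = 40 - 2*X)
(Q(13) + L(H(-5, 2)))² = (√(-2 + 4*13)/2 + (40 - 2*(-5)))² = (√(-2 + 52)/2 + (40 + 10))² = (√50/2 + 50)² = ((5*√2)/2 + 50)² = (5*√2/2 + 50)² = (50 + 5*√2/2)²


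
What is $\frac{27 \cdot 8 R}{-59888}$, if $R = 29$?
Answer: $- \frac{783}{7486} \approx -0.1046$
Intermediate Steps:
$\frac{27 \cdot 8 R}{-59888} = \frac{27 \cdot 8 \cdot 29}{-59888} = 216 \cdot 29 \left(- \frac{1}{59888}\right) = 6264 \left(- \frac{1}{59888}\right) = - \frac{783}{7486}$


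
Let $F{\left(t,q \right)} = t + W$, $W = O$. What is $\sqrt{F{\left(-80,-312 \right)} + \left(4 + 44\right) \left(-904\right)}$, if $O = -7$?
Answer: $3 i \sqrt{4831} \approx 208.52 i$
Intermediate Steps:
$W = -7$
$F{\left(t,q \right)} = -7 + t$ ($F{\left(t,q \right)} = t - 7 = -7 + t$)
$\sqrt{F{\left(-80,-312 \right)} + \left(4 + 44\right) \left(-904\right)} = \sqrt{\left(-7 - 80\right) + \left(4 + 44\right) \left(-904\right)} = \sqrt{-87 + 48 \left(-904\right)} = \sqrt{-87 - 43392} = \sqrt{-43479} = 3 i \sqrt{4831}$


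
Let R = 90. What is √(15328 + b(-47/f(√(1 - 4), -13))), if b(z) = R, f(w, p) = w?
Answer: √15418 ≈ 124.17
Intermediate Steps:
b(z) = 90
√(15328 + b(-47/f(√(1 - 4), -13))) = √(15328 + 90) = √15418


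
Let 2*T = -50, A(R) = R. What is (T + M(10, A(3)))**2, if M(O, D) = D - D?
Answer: 625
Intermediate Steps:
M(O, D) = 0
T = -25 (T = (1/2)*(-50) = -25)
(T + M(10, A(3)))**2 = (-25 + 0)**2 = (-25)**2 = 625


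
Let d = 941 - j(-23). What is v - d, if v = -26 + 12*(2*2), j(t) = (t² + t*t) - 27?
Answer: 112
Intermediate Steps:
j(t) = -27 + 2*t² (j(t) = (t² + t²) - 27 = 2*t² - 27 = -27 + 2*t²)
v = 22 (v = -26 + 12*4 = -26 + 48 = 22)
d = -90 (d = 941 - (-27 + 2*(-23)²) = 941 - (-27 + 2*529) = 941 - (-27 + 1058) = 941 - 1*1031 = 941 - 1031 = -90)
v - d = 22 - 1*(-90) = 22 + 90 = 112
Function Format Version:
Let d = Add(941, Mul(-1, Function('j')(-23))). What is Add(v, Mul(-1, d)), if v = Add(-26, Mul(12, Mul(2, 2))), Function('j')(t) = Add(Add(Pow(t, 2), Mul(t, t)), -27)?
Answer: 112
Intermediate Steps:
Function('j')(t) = Add(-27, Mul(2, Pow(t, 2))) (Function('j')(t) = Add(Add(Pow(t, 2), Pow(t, 2)), -27) = Add(Mul(2, Pow(t, 2)), -27) = Add(-27, Mul(2, Pow(t, 2))))
v = 22 (v = Add(-26, Mul(12, 4)) = Add(-26, 48) = 22)
d = -90 (d = Add(941, Mul(-1, Add(-27, Mul(2, Pow(-23, 2))))) = Add(941, Mul(-1, Add(-27, Mul(2, 529)))) = Add(941, Mul(-1, Add(-27, 1058))) = Add(941, Mul(-1, 1031)) = Add(941, -1031) = -90)
Add(v, Mul(-1, d)) = Add(22, Mul(-1, -90)) = Add(22, 90) = 112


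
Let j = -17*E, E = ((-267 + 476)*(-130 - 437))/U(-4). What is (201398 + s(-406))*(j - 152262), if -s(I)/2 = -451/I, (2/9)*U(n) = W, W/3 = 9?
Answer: -191279534116/7 ≈ -2.7326e+10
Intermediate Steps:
W = 27 (W = 3*9 = 27)
U(n) = 243/2 (U(n) = (9/2)*27 = 243/2)
s(I) = 902/I (s(I) = -(-902)/I = 902/I)
E = -2926/3 (E = ((-267 + 476)*(-130 - 437))/(243/2) = (209*(-567))*(2/243) = -118503*2/243 = -2926/3 ≈ -975.33)
j = 49742/3 (j = -17*(-2926/3) = 49742/3 ≈ 16581.)
(201398 + s(-406))*(j - 152262) = (201398 + 902/(-406))*(49742/3 - 152262) = (201398 + 902*(-1/406))*(-407044/3) = (201398 - 451/203)*(-407044/3) = (40883343/203)*(-407044/3) = -191279534116/7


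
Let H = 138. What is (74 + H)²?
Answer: 44944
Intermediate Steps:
(74 + H)² = (74 + 138)² = 212² = 44944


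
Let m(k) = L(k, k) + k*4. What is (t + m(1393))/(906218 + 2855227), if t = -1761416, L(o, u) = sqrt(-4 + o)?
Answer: -1755844/3761445 + sqrt(1389)/3761445 ≈ -0.46679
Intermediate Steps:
m(k) = sqrt(-4 + k) + 4*k (m(k) = sqrt(-4 + k) + k*4 = sqrt(-4 + k) + 4*k)
(t + m(1393))/(906218 + 2855227) = (-1761416 + (sqrt(-4 + 1393) + 4*1393))/(906218 + 2855227) = (-1761416 + (sqrt(1389) + 5572))/3761445 = (-1761416 + (5572 + sqrt(1389)))*(1/3761445) = (-1755844 + sqrt(1389))*(1/3761445) = -1755844/3761445 + sqrt(1389)/3761445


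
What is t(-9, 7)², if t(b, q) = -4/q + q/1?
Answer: 2025/49 ≈ 41.327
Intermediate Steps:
t(b, q) = q - 4/q (t(b, q) = -4/q + q*1 = -4/q + q = q - 4/q)
t(-9, 7)² = (7 - 4/7)² = (45/7)² = 2025/49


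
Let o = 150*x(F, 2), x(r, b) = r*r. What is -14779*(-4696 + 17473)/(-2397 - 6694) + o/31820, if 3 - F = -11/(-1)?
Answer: 300434934933/14463781 ≈ 20772.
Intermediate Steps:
F = -8 (F = 3 - (-11)/(-1) = 3 - (-11)*(-1) = 3 - 1*11 = 3 - 11 = -8)
x(r, b) = r²
o = 9600 (o = 150*(-8)² = 150*64 = 9600)
-14779*(-4696 + 17473)/(-2397 - 6694) + o/31820 = -14779*(-4696 + 17473)/(-2397 - 6694) + 9600/31820 = -14779/((-9091/12777)) + 9600*(1/31820) = -14779/((-9091*1/12777)) + 480/1591 = -14779/(-9091/12777) + 480/1591 = -14779*(-12777/9091) + 480/1591 = 188831283/9091 + 480/1591 = 300434934933/14463781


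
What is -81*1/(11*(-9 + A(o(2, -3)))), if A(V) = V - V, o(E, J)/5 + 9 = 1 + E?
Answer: 9/11 ≈ 0.81818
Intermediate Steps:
o(E, J) = -40 + 5*E (o(E, J) = -45 + 5*(1 + E) = -45 + (5 + 5*E) = -40 + 5*E)
A(V) = 0
-81*1/(11*(-9 + A(o(2, -3)))) = -81*1/(11*(-9 + 0)) = -81/(11*(-9)) = -81/(-99) = -81*(-1/99) = 9/11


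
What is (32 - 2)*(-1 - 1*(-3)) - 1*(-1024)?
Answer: 1084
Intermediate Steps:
(32 - 2)*(-1 - 1*(-3)) - 1*(-1024) = 30*(-1 + 3) + 1024 = 30*2 + 1024 = 60 + 1024 = 1084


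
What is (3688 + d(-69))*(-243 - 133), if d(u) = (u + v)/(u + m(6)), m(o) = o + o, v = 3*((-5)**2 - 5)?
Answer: -26348200/19 ≈ -1.3867e+6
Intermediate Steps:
v = 60 (v = 3*(25 - 5) = 3*20 = 60)
m(o) = 2*o
d(u) = (60 + u)/(12 + u) (d(u) = (u + 60)/(u + 2*6) = (60 + u)/(u + 12) = (60 + u)/(12 + u))
(3688 + d(-69))*(-243 - 133) = (3688 + (60 - 69)/(12 - 69))*(-243 - 133) = (3688 - 9/(-57))*(-376) = (3688 - 1/57*(-9))*(-376) = (3688 + 3/19)*(-376) = (70075/19)*(-376) = -26348200/19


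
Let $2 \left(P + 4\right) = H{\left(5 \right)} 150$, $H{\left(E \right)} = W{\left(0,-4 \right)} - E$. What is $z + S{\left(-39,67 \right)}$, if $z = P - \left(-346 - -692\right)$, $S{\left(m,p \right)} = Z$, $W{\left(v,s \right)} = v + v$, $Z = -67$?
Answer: $-792$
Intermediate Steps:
$W{\left(v,s \right)} = 2 v$
$S{\left(m,p \right)} = -67$
$H{\left(E \right)} = - E$ ($H{\left(E \right)} = 2 \cdot 0 - E = 0 - E = - E$)
$P = -379$ ($P = -4 + \frac{\left(-1\right) 5 \cdot 150}{2} = -4 + \frac{\left(-5\right) 150}{2} = -4 + \frac{1}{2} \left(-750\right) = -4 - 375 = -379$)
$z = -725$ ($z = -379 - \left(-346 - -692\right) = -379 - \left(-346 + 692\right) = -379 - 346 = -725$)
$z + S{\left(-39,67 \right)} = -725 - 67 = -792$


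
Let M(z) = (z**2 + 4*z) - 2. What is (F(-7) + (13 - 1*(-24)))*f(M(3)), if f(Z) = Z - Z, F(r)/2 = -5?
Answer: 0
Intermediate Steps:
F(r) = -10 (F(r) = 2*(-5) = -10)
M(z) = -2 + z**2 + 4*z
f(Z) = 0
(F(-7) + (13 - 1*(-24)))*f(M(3)) = (-10 + (13 - 1*(-24)))*0 = (-10 + (13 + 24))*0 = (-10 + 37)*0 = 27*0 = 0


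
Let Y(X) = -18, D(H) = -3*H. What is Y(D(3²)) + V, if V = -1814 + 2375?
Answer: 543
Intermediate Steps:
V = 561
Y(D(3²)) + V = -18 + 561 = 543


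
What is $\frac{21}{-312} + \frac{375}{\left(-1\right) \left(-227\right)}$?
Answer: $\frac{37411}{23608} \approx 1.5847$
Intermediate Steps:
$\frac{21}{-312} + \frac{375}{\left(-1\right) \left(-227\right)} = 21 \left(- \frac{1}{312}\right) + \frac{375}{227} = - \frac{7}{104} + 375 \cdot \frac{1}{227} = - \frac{7}{104} + \frac{375}{227} = \frac{37411}{23608}$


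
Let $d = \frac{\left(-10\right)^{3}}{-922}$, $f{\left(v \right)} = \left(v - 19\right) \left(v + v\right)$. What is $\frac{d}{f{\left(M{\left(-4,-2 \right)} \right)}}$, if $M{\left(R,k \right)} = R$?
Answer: $\frac{125}{21206} \approx 0.0058946$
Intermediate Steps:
$f{\left(v \right)} = 2 v \left(-19 + v\right)$ ($f{\left(v \right)} = \left(-19 + v\right) 2 v = 2 v \left(-19 + v\right)$)
$d = \frac{500}{461}$ ($d = \left(-1000\right) \left(- \frac{1}{922}\right) = \frac{500}{461} \approx 1.0846$)
$\frac{d}{f{\left(M{\left(-4,-2 \right)} \right)}} = \frac{500}{461 \cdot 2 \left(-4\right) \left(-19 - 4\right)} = \frac{500}{461 \cdot 2 \left(-4\right) \left(-23\right)} = \frac{500}{461 \cdot 184} = \frac{500}{461} \cdot \frac{1}{184} = \frac{125}{21206}$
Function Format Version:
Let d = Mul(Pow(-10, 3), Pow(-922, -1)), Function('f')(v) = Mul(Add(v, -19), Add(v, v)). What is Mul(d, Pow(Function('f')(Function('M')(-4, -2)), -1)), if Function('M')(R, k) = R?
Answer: Rational(125, 21206) ≈ 0.0058946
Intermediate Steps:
Function('f')(v) = Mul(2, v, Add(-19, v)) (Function('f')(v) = Mul(Add(-19, v), Mul(2, v)) = Mul(2, v, Add(-19, v)))
d = Rational(500, 461) (d = Mul(-1000, Rational(-1, 922)) = Rational(500, 461) ≈ 1.0846)
Mul(d, Pow(Function('f')(Function('M')(-4, -2)), -1)) = Mul(Rational(500, 461), Pow(Mul(2, -4, Add(-19, -4)), -1)) = Mul(Rational(500, 461), Pow(Mul(2, -4, -23), -1)) = Mul(Rational(500, 461), Pow(184, -1)) = Mul(Rational(500, 461), Rational(1, 184)) = Rational(125, 21206)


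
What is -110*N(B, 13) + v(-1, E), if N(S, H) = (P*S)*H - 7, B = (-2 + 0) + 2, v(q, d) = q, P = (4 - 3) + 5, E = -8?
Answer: 769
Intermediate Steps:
P = 6 (P = 1 + 5 = 6)
B = 0 (B = -2 + 2 = 0)
N(S, H) = -7 + 6*H*S (N(S, H) = (6*S)*H - 7 = 6*H*S - 7 = -7 + 6*H*S)
-110*N(B, 13) + v(-1, E) = -110*(-7 + 6*13*0) - 1 = -110*(-7 + 0) - 1 = -110*(-7) - 1 = 770 - 1 = 769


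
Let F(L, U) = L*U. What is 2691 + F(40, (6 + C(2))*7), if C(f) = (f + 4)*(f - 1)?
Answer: 6051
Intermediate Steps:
C(f) = (-1 + f)*(4 + f) (C(f) = (4 + f)*(-1 + f) = (-1 + f)*(4 + f))
2691 + F(40, (6 + C(2))*7) = 2691 + 40*((6 + (-4 + 2² + 3*2))*7) = 2691 + 40*((6 + (-4 + 4 + 6))*7) = 2691 + 40*((6 + 6)*7) = 2691 + 40*(12*7) = 2691 + 40*84 = 2691 + 3360 = 6051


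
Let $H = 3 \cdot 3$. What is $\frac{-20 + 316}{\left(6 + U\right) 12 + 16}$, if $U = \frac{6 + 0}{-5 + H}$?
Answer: $\frac{148}{53} \approx 2.7925$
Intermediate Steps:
$H = 9$
$U = \frac{3}{2}$ ($U = \frac{6 + 0}{-5 + 9} = \frac{6}{4} = 6 \cdot \frac{1}{4} = \frac{3}{2} \approx 1.5$)
$\frac{-20 + 316}{\left(6 + U\right) 12 + 16} = \frac{-20 + 316}{\left(6 + \frac{3}{2}\right) 12 + 16} = \frac{296}{\frac{15}{2} \cdot 12 + 16} = \frac{296}{90 + 16} = \frac{296}{106} = 296 \cdot \frac{1}{106} = \frac{148}{53}$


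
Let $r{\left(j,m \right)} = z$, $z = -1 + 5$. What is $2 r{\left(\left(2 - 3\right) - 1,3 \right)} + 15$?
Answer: $23$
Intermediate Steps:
$z = 4$
$r{\left(j,m \right)} = 4$
$2 r{\left(\left(2 - 3\right) - 1,3 \right)} + 15 = 2 \cdot 4 + 15 = 8 + 15 = 23$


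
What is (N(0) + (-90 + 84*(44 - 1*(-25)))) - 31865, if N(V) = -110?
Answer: -26269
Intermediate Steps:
(N(0) + (-90 + 84*(44 - 1*(-25)))) - 31865 = (-110 + (-90 + 84*(44 - 1*(-25)))) - 31865 = (-110 + (-90 + 84*(44 + 25))) - 31865 = (-110 + (-90 + 84*69)) - 31865 = (-110 + (-90 + 5796)) - 31865 = (-110 + 5706) - 31865 = 5596 - 31865 = -26269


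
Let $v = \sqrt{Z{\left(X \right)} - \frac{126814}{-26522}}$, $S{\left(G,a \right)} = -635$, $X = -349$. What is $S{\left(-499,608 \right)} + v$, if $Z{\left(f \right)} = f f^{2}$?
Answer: $-635 + \frac{i \sqrt{7475302678540202}}{13261} \approx -635.0 + 6519.9 i$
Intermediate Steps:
$Z{\left(f \right)} = f^{3}$
$v = \frac{i \sqrt{7475302678540202}}{13261}$ ($v = \sqrt{\left(-349\right)^{3} - \frac{126814}{-26522}} = \sqrt{-42508549 - - \frac{63407}{13261}} = \sqrt{-42508549 + \frac{63407}{13261}} = \sqrt{- \frac{563705804882}{13261}} = \frac{i \sqrt{7475302678540202}}{13261} \approx 6519.9 i$)
$S{\left(-499,608 \right)} + v = -635 + \frac{i \sqrt{7475302678540202}}{13261}$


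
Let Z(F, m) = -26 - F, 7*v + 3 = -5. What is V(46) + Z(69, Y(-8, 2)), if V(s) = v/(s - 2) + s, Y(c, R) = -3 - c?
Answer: -3775/77 ≈ -49.026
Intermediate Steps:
v = -8/7 (v = -3/7 + (⅐)*(-5) = -3/7 - 5/7 = -8/7 ≈ -1.1429)
V(s) = s - 8/(7*(-2 + s)) (V(s) = -8/(7*(s - 2)) + s = -8/(7*(-2 + s)) + s = s - 8/(7*(-2 + s)))
V(46) + Z(69, Y(-8, 2)) = (-8/7 + 46² - 2*46)/(-2 + 46) + (-26 - 1*69) = (-8/7 + 2116 - 92)/44 + (-26 - 69) = (1/44)*(14160/7) - 95 = 3540/77 - 95 = -3775/77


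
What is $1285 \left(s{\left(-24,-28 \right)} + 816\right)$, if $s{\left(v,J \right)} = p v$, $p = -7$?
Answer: $1264440$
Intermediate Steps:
$s{\left(v,J \right)} = - 7 v$
$1285 \left(s{\left(-24,-28 \right)} + 816\right) = 1285 \left(\left(-7\right) \left(-24\right) + 816\right) = 1285 \left(168 + 816\right) = 1285 \cdot 984 = 1264440$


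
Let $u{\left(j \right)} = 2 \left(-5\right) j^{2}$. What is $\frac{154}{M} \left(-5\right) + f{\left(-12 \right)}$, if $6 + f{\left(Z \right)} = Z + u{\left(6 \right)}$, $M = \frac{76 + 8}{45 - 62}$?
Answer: $- \frac{1333}{6} \approx -222.17$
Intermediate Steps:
$u{\left(j \right)} = - 10 j^{2}$
$M = - \frac{84}{17}$ ($M = \frac{84}{-17} = 84 \left(- \frac{1}{17}\right) = - \frac{84}{17} \approx -4.9412$)
$f{\left(Z \right)} = -366 + Z$ ($f{\left(Z \right)} = -6 + \left(Z - 10 \cdot 6^{2}\right) = -6 + \left(Z - 360\right) = -6 + \left(-360 + Z\right) = -366 + Z$)
$\frac{154}{M} \left(-5\right) + f{\left(-12 \right)} = \frac{154}{- \frac{84}{17}} \left(-5\right) - 378 = 154 \left(- \frac{17}{84}\right) \left(-5\right) - 378 = \left(- \frac{187}{6}\right) \left(-5\right) - 378 = \frac{935}{6} - 378 = - \frac{1333}{6}$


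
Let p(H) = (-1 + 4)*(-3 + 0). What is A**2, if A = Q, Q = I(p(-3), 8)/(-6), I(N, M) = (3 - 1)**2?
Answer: 4/9 ≈ 0.44444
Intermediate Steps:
p(H) = -9 (p(H) = 3*(-3) = -9)
I(N, M) = 4 (I(N, M) = 2**2 = 4)
Q = -2/3 (Q = 4/(-6) = 4*(-1/6) = -2/3 ≈ -0.66667)
A = -2/3 ≈ -0.66667
A**2 = (-2/3)**2 = 4/9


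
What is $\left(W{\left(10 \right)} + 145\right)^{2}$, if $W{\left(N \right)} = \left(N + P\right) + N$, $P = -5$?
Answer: $25600$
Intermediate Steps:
$W{\left(N \right)} = -5 + 2 N$ ($W{\left(N \right)} = \left(N - 5\right) + N = \left(-5 + N\right) + N = -5 + 2 N$)
$\left(W{\left(10 \right)} + 145\right)^{2} = \left(\left(-5 + 2 \cdot 10\right) + 145\right)^{2} = \left(\left(-5 + 20\right) + 145\right)^{2} = \left(15 + 145\right)^{2} = 160^{2} = 25600$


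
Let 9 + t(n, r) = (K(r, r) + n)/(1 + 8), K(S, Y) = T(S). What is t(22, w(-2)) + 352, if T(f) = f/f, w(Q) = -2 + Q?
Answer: 3110/9 ≈ 345.56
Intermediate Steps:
T(f) = 1
K(S, Y) = 1
t(n, r) = -80/9 + n/9 (t(n, r) = -9 + (1 + n)/(1 + 8) = -9 + (1 + n)/9 = -9 + (1 + n)*(⅑) = -9 + (⅑ + n/9) = -80/9 + n/9)
t(22, w(-2)) + 352 = (-80/9 + (⅑)*22) + 352 = (-80/9 + 22/9) + 352 = -58/9 + 352 = 3110/9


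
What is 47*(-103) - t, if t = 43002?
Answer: -47843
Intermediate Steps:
47*(-103) - t = 47*(-103) - 1*43002 = -4841 - 43002 = -47843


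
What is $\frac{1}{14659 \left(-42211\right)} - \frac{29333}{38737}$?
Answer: $- \frac{18150411219054}{23969334125113} \approx -0.75723$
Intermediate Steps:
$\frac{1}{14659 \left(-42211\right)} - \frac{29333}{38737} = \frac{1}{14659} \left(- \frac{1}{42211}\right) - \frac{29333}{38737} = - \frac{1}{618771049} - \frac{29333}{38737} = - \frac{18150411219054}{23969334125113}$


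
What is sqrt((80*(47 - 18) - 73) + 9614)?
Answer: sqrt(11861) ≈ 108.91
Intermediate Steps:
sqrt((80*(47 - 18) - 73) + 9614) = sqrt((80*29 - 73) + 9614) = sqrt((2320 - 73) + 9614) = sqrt(2247 + 9614) = sqrt(11861)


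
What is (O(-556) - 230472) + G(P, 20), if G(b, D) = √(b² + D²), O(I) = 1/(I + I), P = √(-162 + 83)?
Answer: -256284865/1112 + √321 ≈ -2.3045e+5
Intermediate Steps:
P = I*√79 (P = √(-79) = I*√79 ≈ 8.8882*I)
O(I) = 1/(2*I)
G(b, D) = √(D² + b²)
(O(-556) - 230472) + G(P, 20) = ((½)/(-556) - 230472) + √(20² + (I*√79)²) = ((½)*(-1/556) - 230472) + √(400 - 79) = (-1/1112 - 230472) + √321 = -256284865/1112 + √321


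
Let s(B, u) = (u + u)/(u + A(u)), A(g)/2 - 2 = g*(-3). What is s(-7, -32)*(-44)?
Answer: 704/41 ≈ 17.171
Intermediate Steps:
A(g) = 4 - 6*g (A(g) = 4 + 2*(g*(-3)) = 4 + 2*(-3*g) = 4 - 6*g)
s(B, u) = 2*u/(4 - 5*u) (s(B, u) = (u + u)/(u + (4 - 6*u)) = (2*u)/(4 - 5*u) = 2*u/(4 - 5*u))
s(-7, -32)*(-44) = -2*(-32)/(-4 + 5*(-32))*(-44) = -2*(-32)/(-4 - 160)*(-44) = -2*(-32)/(-164)*(-44) = -2*(-32)*(-1/164)*(-44) = -16/41*(-44) = 704/41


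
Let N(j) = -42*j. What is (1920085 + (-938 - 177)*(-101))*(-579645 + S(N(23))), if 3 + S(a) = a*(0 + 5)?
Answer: -1188068430600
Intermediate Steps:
S(a) = -3 + 5*a (S(a) = -3 + a*(0 + 5) = -3 + a*5 = -3 + 5*a)
(1920085 + (-938 - 177)*(-101))*(-579645 + S(N(23))) = (1920085 + (-938 - 177)*(-101))*(-579645 + (-3 + 5*(-42*23))) = (1920085 - 1115*(-101))*(-579645 + (-3 + 5*(-966))) = (1920085 + 112615)*(-579645 + (-3 - 4830)) = 2032700*(-579645 - 4833) = 2032700*(-584478) = -1188068430600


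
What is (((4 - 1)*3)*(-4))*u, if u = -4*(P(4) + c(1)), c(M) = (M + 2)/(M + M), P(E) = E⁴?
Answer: 37080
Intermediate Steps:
c(M) = (2 + M)/(2*M) (c(M) = (2 + M)/((2*M)) = (2 + M)*(1/(2*M)) = (2 + M)/(2*M))
u = -1030 (u = -4*(4⁴ + (½)*(2 + 1)/1) = -4*(256 + (½)*1*3) = -4*(256 + 3/2) = -4*515/2 = -1030)
(((4 - 1)*3)*(-4))*u = (((4 - 1)*3)*(-4))*(-1030) = ((3*3)*(-4))*(-1030) = (9*(-4))*(-1030) = -36*(-1030) = 37080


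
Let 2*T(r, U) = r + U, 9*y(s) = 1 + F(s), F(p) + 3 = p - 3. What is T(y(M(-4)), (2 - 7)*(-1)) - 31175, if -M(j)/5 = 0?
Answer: -280555/9 ≈ -31173.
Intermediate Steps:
M(j) = 0 (M(j) = -5*0 = 0)
F(p) = -6 + p (F(p) = -3 + (p - 3) = -3 + (-3 + p) = -6 + p)
y(s) = -5/9 + s/9 (y(s) = (1 + (-6 + s))/9 = (-5 + s)/9 = -5/9 + s/9)
T(r, U) = U/2 + r/2 (T(r, U) = (r + U)/2 = (U + r)/2 = U/2 + r/2)
T(y(M(-4)), (2 - 7)*(-1)) - 31175 = (((2 - 7)*(-1))/2 + (-5/9 + (⅑)*0)/2) - 31175 = ((-5*(-1))/2 + (-5/9 + 0)/2) - 31175 = ((½)*5 + (½)*(-5/9)) - 31175 = (5/2 - 5/18) - 31175 = 20/9 - 31175 = -280555/9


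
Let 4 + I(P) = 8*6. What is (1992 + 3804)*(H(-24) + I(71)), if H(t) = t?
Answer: 115920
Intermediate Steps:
I(P) = 44 (I(P) = -4 + 8*6 = -4 + 48 = 44)
(1992 + 3804)*(H(-24) + I(71)) = (1992 + 3804)*(-24 + 44) = 5796*20 = 115920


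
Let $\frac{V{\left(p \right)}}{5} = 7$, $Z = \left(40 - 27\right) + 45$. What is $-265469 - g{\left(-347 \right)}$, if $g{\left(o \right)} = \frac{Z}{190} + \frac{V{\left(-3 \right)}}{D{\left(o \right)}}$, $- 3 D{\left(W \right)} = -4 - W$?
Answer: $- \frac{1235758191}{4655} \approx -2.6547 \cdot 10^{5}$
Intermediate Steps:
$D{\left(W \right)} = \frac{4}{3} + \frac{W}{3}$ ($D{\left(W \right)} = - \frac{-4 - W}{3} = \frac{4}{3} + \frac{W}{3}$)
$Z = 58$ ($Z = 13 + 45 = 58$)
$V{\left(p \right)} = 35$ ($V{\left(p \right)} = 5 \cdot 7 = 35$)
$g{\left(o \right)} = \frac{29}{95} + \frac{35}{\frac{4}{3} + \frac{o}{3}}$ ($g{\left(o \right)} = \frac{58}{190} + \frac{35}{\frac{4}{3} + \frac{o}{3}} = 58 \cdot \frac{1}{190} + \frac{35}{\frac{4}{3} + \frac{o}{3}} = \frac{29}{95} + \frac{35}{\frac{4}{3} + \frac{o}{3}}$)
$-265469 - g{\left(-347 \right)} = -265469 - \frac{10091 + 29 \left(-347\right)}{95 \left(4 - 347\right)} = -265469 - \frac{10091 - 10063}{95 \left(-343\right)} = -265469 - \frac{1}{95} \left(- \frac{1}{343}\right) 28 = -265469 - - \frac{4}{4655} = -265469 + \frac{4}{4655} = - \frac{1235758191}{4655}$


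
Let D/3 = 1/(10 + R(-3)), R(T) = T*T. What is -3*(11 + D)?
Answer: -636/19 ≈ -33.474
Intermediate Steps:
R(T) = T²
D = 3/19 (D = 3/(10 + (-3)²) = 3/(10 + 9) = 3/19 ≈ 0.15789)
-3*(11 + D) = -3*(11 + 3/19) = -3*212/19 = -636/19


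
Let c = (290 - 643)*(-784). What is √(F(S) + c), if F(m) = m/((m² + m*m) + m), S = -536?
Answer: √35271765529/357 ≈ 526.07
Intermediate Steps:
F(m) = m/(m + 2*m²) (F(m) = m/((m² + m²) + m) = m/(2*m² + m) = m/(m + 2*m²))
c = 276752 (c = -353*(-784) = 276752)
√(F(S) + c) = √(1/(1 + 2*(-536)) + 276752) = √(1/(1 - 1072) + 276752) = √(1/(-1071) + 276752) = √(-1/1071 + 276752) = √(296401391/1071) = √35271765529/357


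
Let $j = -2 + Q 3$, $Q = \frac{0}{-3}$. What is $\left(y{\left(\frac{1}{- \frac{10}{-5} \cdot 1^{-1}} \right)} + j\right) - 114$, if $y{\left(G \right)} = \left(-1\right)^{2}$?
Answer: $-115$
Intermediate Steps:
$y{\left(G \right)} = 1$
$Q = 0$ ($Q = 0 \left(- \frac{1}{3}\right) = 0$)
$j = -2$ ($j = -2 + 0 \cdot 3 = -2 + 0 = -2$)
$\left(y{\left(\frac{1}{- \frac{10}{-5} \cdot 1^{-1}} \right)} + j\right) - 114 = \left(1 - 2\right) - 114 = -1 - 114 = -115$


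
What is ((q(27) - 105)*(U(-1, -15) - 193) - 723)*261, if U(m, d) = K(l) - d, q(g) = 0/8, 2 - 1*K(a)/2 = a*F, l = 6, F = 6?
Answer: 6552927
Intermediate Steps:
K(a) = 4 - 12*a (K(a) = 4 - 2*a*6 = 4 - 12*a)
q(g) = 0 (q(g) = 0*(⅛) = 0)
U(m, d) = -68 - d (U(m, d) = (4 - 12*6) - d = (4 - 72) - d = -68 - d)
((q(27) - 105)*(U(-1, -15) - 193) - 723)*261 = ((0 - 105)*((-68 - 1*(-15)) - 193) - 723)*261 = (-105*((-68 + 15) - 193) - 723)*261 = (-105*(-53 - 193) - 723)*261 = (-105*(-246) - 723)*261 = (25830 - 723)*261 = 25107*261 = 6552927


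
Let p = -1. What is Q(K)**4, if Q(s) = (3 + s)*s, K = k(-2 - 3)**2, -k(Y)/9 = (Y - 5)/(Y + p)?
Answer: 6925792256100000000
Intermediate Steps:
k(Y) = -9*(-5 + Y)/(-1 + Y) (k(Y) = -9*(Y - 5)/(Y - 1) = -9*(-5 + Y)/(-1 + Y))
K = 225 (K = (9*(5 - (-2 - 3))/(-1 + (-2 - 3)))**2 = (9*(5 - 1*(-5))/(-1 - 5))**2 = (9*(5 + 5)/(-6))**2 = (9*(-1/6)*10)**2 = (-15)**2 = 225)
Q(s) = s*(3 + s)
Q(K)**4 = (225*(3 + 225))**4 = (225*228)**4 = 51300**4 = 6925792256100000000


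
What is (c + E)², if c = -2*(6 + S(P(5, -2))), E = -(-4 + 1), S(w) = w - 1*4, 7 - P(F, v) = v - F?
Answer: 841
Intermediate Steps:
P(F, v) = 7 + F - v (P(F, v) = 7 - (v - F) = 7 + (F - v) = 7 + F - v)
S(w) = -4 + w (S(w) = w - 4 = -4 + w)
E = 3 (E = -1*(-3) = 3)
c = -32 (c = -2*(6 + (-4 + (7 + 5 - 1*(-2)))) = -2*(6 + (-4 + (7 + 5 + 2))) = -2*(6 + (-4 + 14)) = -2*(6 + 10) = -2*16 = -32)
(c + E)² = (-32 + 3)² = (-29)² = 841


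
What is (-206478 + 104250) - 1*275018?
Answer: -377246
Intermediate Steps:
(-206478 + 104250) - 1*275018 = -102228 - 275018 = -377246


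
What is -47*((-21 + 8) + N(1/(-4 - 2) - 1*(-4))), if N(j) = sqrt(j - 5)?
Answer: 611 - 47*I*sqrt(42)/6 ≈ 611.0 - 50.766*I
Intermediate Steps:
N(j) = sqrt(-5 + j)
-47*((-21 + 8) + N(1/(-4 - 2) - 1*(-4))) = -47*((-21 + 8) + sqrt(-5 + (1/(-4 - 2) - 1*(-4)))) = -47*(-13 + sqrt(-5 + (1/(-6) + 4))) = -47*(-13 + sqrt(-5 + (-1/6 + 4))) = -47*(-13 + sqrt(-5 + 23/6)) = -47*(-13 + sqrt(-7/6)) = -47*(-13 + I*sqrt(42)/6) = 611 - 47*I*sqrt(42)/6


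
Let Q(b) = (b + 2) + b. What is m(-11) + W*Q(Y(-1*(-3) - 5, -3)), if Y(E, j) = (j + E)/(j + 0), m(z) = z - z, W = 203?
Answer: 3248/3 ≈ 1082.7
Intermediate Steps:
m(z) = 0
Y(E, j) = (E + j)/j
Q(b) = 2 + 2*b (Q(b) = (2 + b) + b = 2 + 2*b)
m(-11) + W*Q(Y(-1*(-3) - 5, -3)) = 0 + 203*(2 + 2*(((-1*(-3) - 5) - 3)/(-3))) = 0 + 203*(2 + 2*(-((3 - 5) - 3)/3)) = 0 + 203*(2 + 2*(-(-2 - 3)/3)) = 0 + 203*(2 + 2*(-1/3*(-5))) = 0 + 203*(2 + 2*(5/3)) = 0 + 203*(2 + 10/3) = 0 + 203*(16/3) = 0 + 3248/3 = 3248/3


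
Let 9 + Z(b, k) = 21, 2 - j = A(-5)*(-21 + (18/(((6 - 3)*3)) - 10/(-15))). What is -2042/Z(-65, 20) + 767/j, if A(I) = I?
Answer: -288455/1614 ≈ -178.72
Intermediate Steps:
j = -269/3 (j = 2 - (-5)*(-21 + (18/(((6 - 3)*3)) - 10/(-15))) = 2 - (-5)*(-21 + (18/((3*3)) - 10*(-1/15))) = 2 - (-5)*(-21 + (18/9 + 2/3)) = 2 - (-5)*(-21 + (18*(1/9) + 2/3)) = 2 - (-5)*(-21 + (2 + 2/3)) = 2 - (-5)*(-21 + 8/3) = 2 - (-5)*(-55)/3 = 2 - 1*275/3 = 2 - 275/3 = -269/3 ≈ -89.667)
Z(b, k) = 12 (Z(b, k) = -9 + 21 = 12)
-2042/Z(-65, 20) + 767/j = -2042/12 + 767/(-269/3) = -2042*1/12 + 767*(-3/269) = -1021/6 - 2301/269 = -288455/1614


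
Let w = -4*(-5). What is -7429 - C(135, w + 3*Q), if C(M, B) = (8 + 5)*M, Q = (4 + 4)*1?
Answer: -9184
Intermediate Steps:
w = 20 (w = -1*(-20) = 20)
Q = 8 (Q = 8*1 = 8)
C(M, B) = 13*M
-7429 - C(135, w + 3*Q) = -7429 - 13*135 = -7429 - 1*1755 = -7429 - 1755 = -9184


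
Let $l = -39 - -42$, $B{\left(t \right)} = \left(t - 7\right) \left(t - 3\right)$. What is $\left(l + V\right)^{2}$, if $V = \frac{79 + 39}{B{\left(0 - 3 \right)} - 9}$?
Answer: $\frac{73441}{2601} \approx 28.236$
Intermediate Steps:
$B{\left(t \right)} = \left(-7 + t\right) \left(-3 + t\right)$
$V = \frac{118}{51}$ ($V = \frac{79 + 39}{\left(21 + \left(0 - 3\right)^{2} - 10 \left(0 - 3\right)\right) - 9} = \frac{118}{\left(21 + \left(-3\right)^{2} - -30\right) - 9} = \frac{118}{\left(21 + 9 + 30\right) - 9} = \frac{118}{60 - 9} = \frac{118}{51} \approx 2.3137$)
$l = 3$ ($l = -39 + 42 = 3$)
$\left(l + V\right)^{2} = \left(3 + \frac{118}{51}\right)^{2} = \left(\frac{271}{51}\right)^{2} = \frac{73441}{2601}$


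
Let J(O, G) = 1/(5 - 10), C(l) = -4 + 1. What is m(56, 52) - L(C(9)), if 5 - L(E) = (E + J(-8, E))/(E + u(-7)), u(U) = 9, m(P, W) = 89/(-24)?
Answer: -1109/120 ≈ -9.2417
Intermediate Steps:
m(P, W) = -89/24 (m(P, W) = 89*(-1/24) = -89/24)
C(l) = -3
J(O, G) = -1/5 (J(O, G) = 1/(-5) = -1/5)
L(E) = 5 - (-1/5 + E)/(9 + E) (L(E) = 5 - (E - 1/5)/(E + 9) = 5 - (-1/5 + E)/(9 + E))
m(56, 52) - L(C(9)) = -89/24 - 2*(113 + 10*(-3))/(5*(9 - 3)) = -89/24 - 2*(113 - 30)/(5*6) = -89/24 - 2*83/(5*6) = -89/24 - 1*83/15 = -89/24 - 83/15 = -1109/120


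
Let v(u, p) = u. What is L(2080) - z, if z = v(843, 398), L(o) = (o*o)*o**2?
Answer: 18717736959157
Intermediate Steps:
L(o) = o**4 (L(o) = o**2*o**2 = o**4)
z = 843
L(2080) - z = 2080**4 - 1*843 = 18717736960000 - 843 = 18717736959157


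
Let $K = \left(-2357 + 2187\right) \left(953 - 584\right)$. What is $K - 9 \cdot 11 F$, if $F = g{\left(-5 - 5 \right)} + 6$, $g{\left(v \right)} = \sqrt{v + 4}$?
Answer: $-63324 - 99 i \sqrt{6} \approx -63324.0 - 242.5 i$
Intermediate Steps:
$g{\left(v \right)} = \sqrt{4 + v}$
$F = 6 + i \sqrt{6}$ ($F = \sqrt{4 - 10} + 6 = \sqrt{-6} + 6 = i \sqrt{6} + 6 = 6 + i \sqrt{6} \approx 6.0 + 2.4495 i$)
$K = -62730$ ($K = \left(-170\right) 369 = -62730$)
$K - 9 \cdot 11 F = -62730 - 9 \cdot 11 \left(6 + i \sqrt{6}\right) = -62730 - 99 \left(6 + i \sqrt{6}\right) = -62730 - \left(594 + 99 i \sqrt{6}\right) = -63324 - 99 i \sqrt{6}$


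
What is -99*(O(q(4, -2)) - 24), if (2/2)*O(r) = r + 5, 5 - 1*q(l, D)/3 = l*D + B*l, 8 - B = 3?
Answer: 3960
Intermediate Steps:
B = 5 (B = 8 - 1*3 = 8 - 3 = 5)
q(l, D) = 15 - 15*l - 3*D*l (q(l, D) = 15 - 3*(l*D + 5*l) = 15 - 3*(D*l + 5*l) = 15 - 3*(5*l + D*l) = 15 + (-15*l - 3*D*l) = 15 - 15*l - 3*D*l)
O(r) = 5 + r (O(r) = r + 5 = 5 + r)
-99*(O(q(4, -2)) - 24) = -99*((5 + (15 - 15*4 - 3*(-2)*4)) - 24) = -99*((5 + (15 - 60 + 24)) - 24) = -99*((5 - 21) - 24) = -99*(-16 - 24) = -99*(-40) = 3960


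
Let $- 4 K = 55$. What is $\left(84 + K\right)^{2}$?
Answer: $\frac{78961}{16} \approx 4935.1$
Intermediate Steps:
$K = - \frac{55}{4}$ ($K = \left(- \frac{1}{4}\right) 55 = - \frac{55}{4} \approx -13.75$)
$\left(84 + K\right)^{2} = \left(84 - \frac{55}{4}\right)^{2} = \left(\frac{281}{4}\right)^{2} = \frac{78961}{16}$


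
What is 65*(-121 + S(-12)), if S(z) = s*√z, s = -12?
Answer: -7865 - 1560*I*√3 ≈ -7865.0 - 2702.0*I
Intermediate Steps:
S(z) = -12*√z
65*(-121 + S(-12)) = 65*(-121 - 24*I*√3) = -7865 - 1560*I*√3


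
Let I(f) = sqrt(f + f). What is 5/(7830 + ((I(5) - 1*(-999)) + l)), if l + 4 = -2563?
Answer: 15655/19606317 - 5*sqrt(10)/39212634 ≈ 0.00079806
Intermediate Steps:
l = -2567 (l = -4 - 2563 = -2567)
I(f) = sqrt(2)*sqrt(f) (I(f) = sqrt(2*f) = sqrt(2)*sqrt(f))
5/(7830 + ((I(5) - 1*(-999)) + l)) = 5/(7830 + ((sqrt(2)*sqrt(5) - 1*(-999)) - 2567)) = 5/(7830 + ((sqrt(10) + 999) - 2567)) = 5/(7830 + ((999 + sqrt(10)) - 2567)) = 5/(7830 + (-1568 + sqrt(10))) = 5/(6262 + sqrt(10))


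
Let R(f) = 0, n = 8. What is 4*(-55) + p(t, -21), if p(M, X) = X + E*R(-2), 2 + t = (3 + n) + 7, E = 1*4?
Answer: -241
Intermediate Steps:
E = 4
t = 16 (t = -2 + ((3 + 8) + 7) = -2 + (11 + 7) = -2 + 18 = 16)
p(M, X) = X (p(M, X) = X + 4*0 = X + 0 = X)
4*(-55) + p(t, -21) = 4*(-55) - 21 = -220 - 21 = -241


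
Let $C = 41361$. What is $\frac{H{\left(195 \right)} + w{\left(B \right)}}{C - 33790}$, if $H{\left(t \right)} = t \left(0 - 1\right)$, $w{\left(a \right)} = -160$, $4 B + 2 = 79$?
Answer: $- \frac{355}{7571} \approx -0.046889$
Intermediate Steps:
$B = \frac{77}{4}$ ($B = - \frac{1}{2} + \frac{1}{4} \cdot 79 = - \frac{1}{2} + \frac{79}{4} = \frac{77}{4} \approx 19.25$)
$H{\left(t \right)} = - t$ ($H{\left(t \right)} = t \left(-1\right) = - t$)
$\frac{H{\left(195 \right)} + w{\left(B \right)}}{C - 33790} = \frac{\left(-1\right) 195 - 160}{41361 - 33790} = \frac{-195 - 160}{7571} = \left(-355\right) \frac{1}{7571} = - \frac{355}{7571}$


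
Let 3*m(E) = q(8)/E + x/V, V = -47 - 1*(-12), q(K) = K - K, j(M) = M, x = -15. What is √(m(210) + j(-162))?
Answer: I*√7931/7 ≈ 12.722*I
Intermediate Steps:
q(K) = 0
V = -35 (V = -47 + 12 = -35)
m(E) = ⅐ (m(E) = (0/E - 15/(-35))/3 = (0 - 15*(-1/35))/3 = (0 + 3/7)/3 = (⅓)*(3/7) = ⅐)
√(m(210) + j(-162)) = √(⅐ - 162) = √(-1133/7) = I*√7931/7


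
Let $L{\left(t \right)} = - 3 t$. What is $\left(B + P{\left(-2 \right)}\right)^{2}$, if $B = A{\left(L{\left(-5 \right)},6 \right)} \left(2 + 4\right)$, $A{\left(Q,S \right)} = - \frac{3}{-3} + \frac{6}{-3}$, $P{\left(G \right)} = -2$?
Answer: $64$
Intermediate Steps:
$A{\left(Q,S \right)} = -1$ ($A{\left(Q,S \right)} = \left(-3\right) \left(- \frac{1}{3}\right) + 6 \left(- \frac{1}{3}\right) = 1 - 2 = -1$)
$B = -6$ ($B = - (2 + 4) = \left(-1\right) 6 = -6$)
$\left(B + P{\left(-2 \right)}\right)^{2} = \left(-6 - 2\right)^{2} = \left(-8\right)^{2} = 64$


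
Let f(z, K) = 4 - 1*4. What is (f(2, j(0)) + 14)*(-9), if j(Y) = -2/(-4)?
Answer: -126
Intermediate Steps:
j(Y) = ½ (j(Y) = -2*(-¼) = ½)
f(z, K) = 0 (f(z, K) = 4 - 4 = 0)
(f(2, j(0)) + 14)*(-9) = (0 + 14)*(-9) = 14*(-9) = -126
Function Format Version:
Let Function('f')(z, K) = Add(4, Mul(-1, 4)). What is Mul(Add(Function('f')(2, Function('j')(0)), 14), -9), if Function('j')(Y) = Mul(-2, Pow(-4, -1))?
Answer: -126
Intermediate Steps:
Function('j')(Y) = Rational(1, 2) (Function('j')(Y) = Mul(-2, Rational(-1, 4)) = Rational(1, 2))
Function('f')(z, K) = 0 (Function('f')(z, K) = Add(4, -4) = 0)
Mul(Add(Function('f')(2, Function('j')(0)), 14), -9) = Mul(Add(0, 14), -9) = Mul(14, -9) = -126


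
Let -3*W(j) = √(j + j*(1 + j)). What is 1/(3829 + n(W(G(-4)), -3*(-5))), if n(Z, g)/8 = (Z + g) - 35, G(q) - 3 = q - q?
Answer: 11007/40384363 + 8*√15/40384363 ≈ 0.00027332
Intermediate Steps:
G(q) = 3 (G(q) = 3 + (q - q) = 3 + 0 = 3)
W(j) = -√(j + j*(1 + j))/3
n(Z, g) = -280 + 8*Z + 8*g (n(Z, g) = 8*((Z + g) - 35) = 8*(-35 + Z + g) = -280 + 8*Z + 8*g)
1/(3829 + n(W(G(-4)), -3*(-5))) = 1/(3829 + (-280 + 8*(-√3*√(2 + 3)/3) + 8*(-3*(-5)))) = 1/(3829 + (-280 + 8*(-√15/3) + 8*15)) = 1/(3829 + (-280 + 8*(-√15/3) + 120)) = 1/(3829 + (-280 - 8*√15/3 + 120)) = 1/(3829 + (-160 - 8*√15/3)) = 1/(3669 - 8*√15/3)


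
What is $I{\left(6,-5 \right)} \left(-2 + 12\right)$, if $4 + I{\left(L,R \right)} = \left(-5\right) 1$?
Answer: $-90$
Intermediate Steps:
$I{\left(L,R \right)} = -9$ ($I{\left(L,R \right)} = -4 - 5 = -9$)
$I{\left(6,-5 \right)} \left(-2 + 12\right) = - 9 \left(-2 + 12\right) = \left(-9\right) 10 = -90$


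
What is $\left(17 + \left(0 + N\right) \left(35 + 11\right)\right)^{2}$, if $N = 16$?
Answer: $567009$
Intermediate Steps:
$\left(17 + \left(0 + N\right) \left(35 + 11\right)\right)^{2} = \left(17 + \left(0 + 16\right) \left(35 + 11\right)\right)^{2} = \left(17 + 16 \cdot 46\right)^{2} = \left(17 + 736\right)^{2} = 753^{2} = 567009$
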